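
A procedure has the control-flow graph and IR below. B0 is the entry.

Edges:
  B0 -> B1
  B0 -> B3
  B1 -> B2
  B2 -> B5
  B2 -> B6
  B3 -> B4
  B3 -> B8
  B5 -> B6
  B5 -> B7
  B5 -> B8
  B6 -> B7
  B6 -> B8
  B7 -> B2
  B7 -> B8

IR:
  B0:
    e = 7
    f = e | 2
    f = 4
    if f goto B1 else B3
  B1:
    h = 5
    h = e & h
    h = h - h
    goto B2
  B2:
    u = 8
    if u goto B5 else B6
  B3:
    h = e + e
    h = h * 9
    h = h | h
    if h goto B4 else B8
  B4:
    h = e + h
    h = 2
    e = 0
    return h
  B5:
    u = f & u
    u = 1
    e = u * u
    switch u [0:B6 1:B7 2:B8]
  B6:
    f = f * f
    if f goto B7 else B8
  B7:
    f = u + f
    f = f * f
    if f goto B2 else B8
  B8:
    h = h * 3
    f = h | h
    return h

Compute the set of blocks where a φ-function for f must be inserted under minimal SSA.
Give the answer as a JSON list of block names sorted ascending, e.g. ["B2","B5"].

Answer: ["B2", "B7", "B8"]

Derivation:
idom tree: B1←B0 B2←B1 B3←B0 B4←B3 B5←B2 B6←B2 B7←B2 B8←B0
Dom∩ at merges:
  B2: preds {B1,B7}: {B0,B1} ∩ {B0,B1,B2,B7} = {B0,B1}; idom=B1
  B6: preds {B2,B5}: {B0,B1,B2} ∩ {B0,B1,B2,B5} = {B0,B1,B2}; idom=B2
  B7: preds {B5,B6}: {B0,B1,B2,B5} ∩ {B0,B1,B2,B6} = {B0,B1,B2}; idom=B2
  B8: preds {B3,B5,B6,B7}: {B0,B3} ∩ {B0,B1,B2,B5} ∩ {B0,B1,B2,B6} ∩ {B0,B1,B2,B7} = {B0}; idom=B0

DF derivation:
  B2←B1: walk · to B1
  B2←B7: walk B7→B2 to B1
  B6←B2: walk · to B2
  B6←B5: walk B5 to B2
  B7←B5: walk B5 to B2
  B7←B6: walk B6 to B2
  B8←B3: walk B3 to B0
  B8←B5: walk B5→B2→B1 to B0
  B8←B6: walk B6→B2→B1 to B0
  B8←B7: walk B7→B2→B1 to B0
  B0 → ∅
  B1 → {B8}
  B2 → {B2,B8}
  B3 → {B8}
  B4 → ∅
  B5 → {B6,B7,B8}
  B6 → {B7,B8}
  B7 → {B2,B8}
  B8 → ∅

φ for f: defs {B0,B6,B7,B8}
  DF⁺ = {B2,B7,B8}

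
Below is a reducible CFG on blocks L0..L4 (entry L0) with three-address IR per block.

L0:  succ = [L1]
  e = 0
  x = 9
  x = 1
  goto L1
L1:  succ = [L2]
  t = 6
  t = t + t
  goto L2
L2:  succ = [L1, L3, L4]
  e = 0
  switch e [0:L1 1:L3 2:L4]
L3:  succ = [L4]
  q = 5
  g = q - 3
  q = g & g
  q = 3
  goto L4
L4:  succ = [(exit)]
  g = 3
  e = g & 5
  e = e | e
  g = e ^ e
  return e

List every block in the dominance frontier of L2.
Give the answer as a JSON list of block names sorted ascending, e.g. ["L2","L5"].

Answer: ["L1"]

Derivation:
idom tree: L1←L0 L2←L1 L3←L2 L4←L2
Dom∩ at merges:
  L1: preds {L0,L2}: {L0} ∩ {L0,L1,L2} = {L0}; idom=L0
  L4: preds {L2,L3}: {L0,L1,L2} ∩ {L0,L1,L2,L3} = {L0,L1,L2}; idom=L2

DF derivation:
  join L1 pred L0: · stop@L0
  join L1 pred L2: L2→L1 stop@L0
  join L4 pred L2: · stop@L2
  join L4 pred L3: L3 stop@L2
  DF(L0)=∅
  DF(L1)={L1}
  DF(L2)={L1}
  DF(L3)={L4}
  DF(L4)=∅

DF(L2) = ["L1"]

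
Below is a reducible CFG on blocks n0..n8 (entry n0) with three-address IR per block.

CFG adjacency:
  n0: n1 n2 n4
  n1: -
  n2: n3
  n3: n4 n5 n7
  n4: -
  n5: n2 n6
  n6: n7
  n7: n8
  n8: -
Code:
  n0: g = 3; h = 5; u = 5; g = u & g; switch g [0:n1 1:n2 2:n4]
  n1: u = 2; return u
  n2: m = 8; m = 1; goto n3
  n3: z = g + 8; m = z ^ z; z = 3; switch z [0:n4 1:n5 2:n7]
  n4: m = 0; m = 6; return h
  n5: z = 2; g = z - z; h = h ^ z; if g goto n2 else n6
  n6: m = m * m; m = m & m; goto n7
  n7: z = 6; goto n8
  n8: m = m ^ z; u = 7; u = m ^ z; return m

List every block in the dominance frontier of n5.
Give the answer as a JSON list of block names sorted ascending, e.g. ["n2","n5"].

idom tree: n1←n0 n2←n0 n3←n2 n4←n0 n5←n3 n6←n5 n7←n3 n8←n7
Dom∩ at merges:
  n2: preds {n0,n5}: {n0} ∩ {n0,n2,n3,n5} = {n0}; idom=n0
  n4: preds {n0,n3}: {n0} ∩ {n0,n2,n3} = {n0}; idom=n0
  n7: preds {n3,n6}: {n0,n2,n3} ∩ {n0,n2,n3,n5,n6} = {n0,n2,n3}; idom=n3

DF derivation:
  n2←n0: walk · to n0
  n2←n5: walk n5→n3→n2 to n0
  n4←n0: walk · to n0
  n4←n3: walk n3→n2 to n0
  n7←n3: walk · to n3
  n7←n6: walk n6→n5 to n3
  n0: DF=∅
  n1: DF=∅
  n2: DF={n2,n4}
  n3: DF={n2,n4}
  n4: DF=∅
  n5: DF={n2,n7}
  n6: DF={n7}
  n7: DF=∅
  n8: DF=∅

DF(n5) = ["n2", "n7"]

Answer: ["n2", "n7"]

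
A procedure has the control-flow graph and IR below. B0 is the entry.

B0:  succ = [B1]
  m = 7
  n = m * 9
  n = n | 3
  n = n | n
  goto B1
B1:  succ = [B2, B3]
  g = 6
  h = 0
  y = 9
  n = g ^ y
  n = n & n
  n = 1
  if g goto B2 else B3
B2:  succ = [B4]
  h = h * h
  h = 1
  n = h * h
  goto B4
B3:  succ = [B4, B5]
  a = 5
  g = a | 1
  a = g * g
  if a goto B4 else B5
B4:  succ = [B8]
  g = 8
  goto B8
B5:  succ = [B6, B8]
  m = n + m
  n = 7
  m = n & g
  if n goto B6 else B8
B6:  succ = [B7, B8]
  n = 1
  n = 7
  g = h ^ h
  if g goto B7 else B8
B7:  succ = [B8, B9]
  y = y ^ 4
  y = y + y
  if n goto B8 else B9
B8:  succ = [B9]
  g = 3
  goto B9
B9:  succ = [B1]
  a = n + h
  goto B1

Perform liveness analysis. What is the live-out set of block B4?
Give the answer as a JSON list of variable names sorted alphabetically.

Block summaries:
  B0: def={m,n} ue=∅
  B1: def={g,h,n,y} ue=∅
  B2: def={h,n} ue={h}
  B3: def={a,g} ue=∅
  B4: def={g} ue=∅
  B5: def={m,n} ue={g,m,n}
  B6: def={g,n} ue={h}
  B7: def={y} ue={n,y}
  B8: def={g} ue=∅
  B9: def={a} ue={h,n}

Backward fixpoint:
  B0: in=∅ out={m}
  B1: in={m} out={h,m,n,y}
  B2: in={h,m} out={h,m,n}
  B3: in={h,m,n,y} out={g,h,m,n,y}
  B4: in={h,m,n} out={h,m,n}
  B5: in={g,h,m,n,y} out={h,m,n,y}
  B6: in={h,m,y} out={h,m,n,y}
  B7: in={h,m,n,y} out={h,m,n}
  B8: in={h,m,n} out={h,m,n}
  B9: in={h,m,n} out={m}

live-out(B4) = ["h", "m", "n"]

Answer: ["h", "m", "n"]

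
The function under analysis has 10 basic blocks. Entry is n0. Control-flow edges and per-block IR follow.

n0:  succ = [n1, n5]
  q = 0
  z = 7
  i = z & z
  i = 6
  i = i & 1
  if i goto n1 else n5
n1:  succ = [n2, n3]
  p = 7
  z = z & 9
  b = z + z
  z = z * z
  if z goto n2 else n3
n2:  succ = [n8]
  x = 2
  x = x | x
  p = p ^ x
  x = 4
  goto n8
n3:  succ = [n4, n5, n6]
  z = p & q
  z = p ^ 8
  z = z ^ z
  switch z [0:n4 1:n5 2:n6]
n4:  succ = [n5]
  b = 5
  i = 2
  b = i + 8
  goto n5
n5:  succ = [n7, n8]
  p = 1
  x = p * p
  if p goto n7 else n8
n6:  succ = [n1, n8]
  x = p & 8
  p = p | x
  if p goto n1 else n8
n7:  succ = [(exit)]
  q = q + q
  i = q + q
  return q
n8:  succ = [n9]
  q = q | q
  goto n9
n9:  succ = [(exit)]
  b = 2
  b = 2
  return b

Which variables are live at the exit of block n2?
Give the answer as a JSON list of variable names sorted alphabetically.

Block summaries:
  n0: {i,q,z} / ∅
  n1: {b,p,z} / {z}
  n2: {p,x} / {p}
  n3: {z} / {p,q}
  n4: {b,i} / ∅
  n5: {p,x} / ∅
  n6: {p,x} / {p}
  n7: {i,q} / {q}
  n8: {q} / {q}
  n9: {b} / ∅

Live sets:
  n0 li=∅ lo={q,z}
  n1 li={q,z} lo={p,q}
  n2 li={p,q} lo={q}
  n3 li={p,q} lo={p,q,z}
  n4 li={q} lo={q}
  n5 li={q} lo={q}
  n6 li={p,q,z} lo={q,z}
  n7 li={q} lo=∅
  n8 li={q} lo=∅
  n9 li=∅ lo=∅

live-out(n2) = ["q"]

Answer: ["q"]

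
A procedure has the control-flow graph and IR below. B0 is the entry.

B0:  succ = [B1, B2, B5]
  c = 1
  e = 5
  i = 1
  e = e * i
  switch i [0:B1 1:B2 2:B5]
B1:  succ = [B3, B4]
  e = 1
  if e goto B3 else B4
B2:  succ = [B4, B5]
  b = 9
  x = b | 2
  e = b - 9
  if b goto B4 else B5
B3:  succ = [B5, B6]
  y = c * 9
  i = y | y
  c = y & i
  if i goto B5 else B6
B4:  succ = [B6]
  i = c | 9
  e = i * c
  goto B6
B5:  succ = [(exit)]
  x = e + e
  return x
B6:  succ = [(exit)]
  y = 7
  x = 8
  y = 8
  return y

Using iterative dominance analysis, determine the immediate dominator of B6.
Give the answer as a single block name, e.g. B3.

Answer: B0

Derivation:
idom tree: B1←B0 B2←B0 B3←B1 B4←B0 B5←B0 B6←B0
Join-block Dom:
  B4: preds {B1,B2}: {B0,B1} ∩ {B0,B2} = {B0}; idom=B0
  B5: preds {B0,B2,B3}: {B0} ∩ {B0,B2} ∩ {B0,B1,B3} = {B0}; idom=B0
  B6: preds {B3,B4}: {B0,B1,B3} ∩ {B0,B4} = {B0}; idom=B0

idom(B6) = B0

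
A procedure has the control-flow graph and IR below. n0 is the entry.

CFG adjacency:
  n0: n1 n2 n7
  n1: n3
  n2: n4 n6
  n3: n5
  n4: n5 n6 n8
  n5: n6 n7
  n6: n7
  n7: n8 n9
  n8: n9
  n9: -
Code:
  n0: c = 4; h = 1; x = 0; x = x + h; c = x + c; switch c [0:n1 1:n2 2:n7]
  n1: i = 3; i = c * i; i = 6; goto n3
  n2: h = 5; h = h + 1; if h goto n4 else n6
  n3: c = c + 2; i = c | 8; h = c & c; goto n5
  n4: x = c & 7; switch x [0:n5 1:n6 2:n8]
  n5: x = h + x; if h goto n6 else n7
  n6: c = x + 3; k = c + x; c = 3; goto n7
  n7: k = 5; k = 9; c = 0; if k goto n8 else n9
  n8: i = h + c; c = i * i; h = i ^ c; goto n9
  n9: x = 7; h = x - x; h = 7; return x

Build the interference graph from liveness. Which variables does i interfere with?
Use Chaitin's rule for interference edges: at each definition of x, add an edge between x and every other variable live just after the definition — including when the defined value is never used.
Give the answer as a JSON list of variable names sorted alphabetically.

def/use:
  n0: def={c,h,x} ue=∅
  n1: def={i} ue={c}
  n2: def={h} ue=∅
  n3: def={c,h,i} ue={c}
  n4: def={x} ue={c}
  n5: def={x} ue={h,x}
  n6: def={c,k} ue={x}
  n7: def={c,k} ue=∅
  n8: def={c,h,i} ue={c,h}
  n9: def={h,x} ue=∅

Liveness:
  n0: in=∅ out={c,h,x}
  n1: in={c,x} out={c,x}
  n2: in={c,x} out={c,h,x}
  n3: in={c,x} out={h,x}
  n4: in={c,h} out={c,h,x}
  n5: in={h,x} out={h,x}
  n6: in={h,x} out={h}
  n7: in={h} out={c,h}
  n8: in={c,h} out=∅
  n9: in=∅ out=∅

Conflict graph:
  c — {h,i,k,x}
  h — {c,k,x}
  i — {c,x}
  k — {c,h}
  x — {c,h,i}

N(i) = ["c", "x"]

Answer: ["c", "x"]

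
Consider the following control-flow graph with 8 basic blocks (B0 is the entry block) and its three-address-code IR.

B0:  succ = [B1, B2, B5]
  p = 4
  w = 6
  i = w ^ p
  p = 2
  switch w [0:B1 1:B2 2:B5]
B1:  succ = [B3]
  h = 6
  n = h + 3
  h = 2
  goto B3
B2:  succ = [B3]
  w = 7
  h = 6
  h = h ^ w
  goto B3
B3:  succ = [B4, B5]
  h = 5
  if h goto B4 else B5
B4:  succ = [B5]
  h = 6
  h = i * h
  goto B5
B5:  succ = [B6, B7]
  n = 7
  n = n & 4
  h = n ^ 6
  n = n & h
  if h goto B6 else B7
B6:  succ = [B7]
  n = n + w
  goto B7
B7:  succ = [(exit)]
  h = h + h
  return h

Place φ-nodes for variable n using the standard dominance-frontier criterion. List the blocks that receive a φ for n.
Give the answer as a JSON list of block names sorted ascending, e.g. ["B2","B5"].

Answer: ["B3", "B5", "B7"]

Derivation:
idom tree: B1←B0 B2←B0 B3←B0 B4←B3 B5←B0 B6←B5 B7←B5
Join-block Dom:
  B3: preds {B1,B2}: {B0,B1} ∩ {B0,B2} = {B0}; idom=B0
  B5: preds {B0,B3,B4}: {B0} ∩ {B0,B3} ∩ {B0,B3,B4} = {B0}; idom=B0
  B7: preds {B5,B6}: {B0,B5} ∩ {B0,B5,B6} = {B0,B5}; idom=B5

DF derivation:
  join B3 pred B1: B1 stop@B0
  join B3 pred B2: B2 stop@B0
  join B5 pred B0: · stop@B0
  join B5 pred B3: B3 stop@B0
  join B5 pred B4: B4→B3 stop@B0
  join B7 pred B5: · stop@B5
  join B7 pred B6: B6 stop@B5
  DF(B0)=∅
  DF(B1)={B3}
  DF(B2)={B3}
  DF(B3)={B5}
  DF(B4)={B5}
  DF(B5)=∅
  DF(B6)={B7}
  DF(B7)=∅

φ for n: defs {B1,B5,B6}
  DF⁺ = {B3,B5,B7}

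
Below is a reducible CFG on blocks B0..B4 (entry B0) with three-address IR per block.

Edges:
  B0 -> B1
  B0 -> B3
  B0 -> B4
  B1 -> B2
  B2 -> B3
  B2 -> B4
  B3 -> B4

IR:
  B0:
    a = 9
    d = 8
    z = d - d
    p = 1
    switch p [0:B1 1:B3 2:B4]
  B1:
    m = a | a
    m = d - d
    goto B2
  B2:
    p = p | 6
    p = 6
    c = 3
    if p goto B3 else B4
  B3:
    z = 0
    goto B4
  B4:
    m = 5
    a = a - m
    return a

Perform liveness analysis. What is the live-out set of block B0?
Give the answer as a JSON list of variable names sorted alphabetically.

Block summaries:
  B0 def {a,d,p,z} use ∅
  B1 def {m} use {a,d}
  B2 def {c,p} use {p}
  B3 def {z} use ∅
  B4 def {a,m} use {a}

Backward fixpoint:
  B0: in=∅ out={a,d,p}
  B1: in={a,d,p} out={a,p}
  B2: in={a,p} out={a}
  B3: in={a} out={a}
  B4: in={a} out=∅

live-out(B0) = ["a", "d", "p"]

Answer: ["a", "d", "p"]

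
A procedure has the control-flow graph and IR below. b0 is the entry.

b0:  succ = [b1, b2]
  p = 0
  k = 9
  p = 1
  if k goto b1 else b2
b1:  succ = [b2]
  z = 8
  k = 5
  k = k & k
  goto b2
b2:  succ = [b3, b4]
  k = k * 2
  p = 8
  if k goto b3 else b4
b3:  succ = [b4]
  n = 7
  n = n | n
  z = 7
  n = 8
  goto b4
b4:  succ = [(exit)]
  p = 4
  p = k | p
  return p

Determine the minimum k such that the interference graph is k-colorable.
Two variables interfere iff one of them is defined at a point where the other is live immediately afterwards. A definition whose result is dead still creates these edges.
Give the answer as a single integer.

Answer: 2

Working:
Per-block:
  b0 def {k,p} use ∅
  b1 def {k,z} use ∅
  b2 def {k,p} use {k}
  b3 def {n,z} use ∅
  b4 def {p} use {k}

Liveness:
  live b0: ∅→{k}
  live b1: ∅→{k}
  live b2: {k}→{k}
  live b3: {k}→{k}
  live b4: {k}→∅

Conflict graph:
  k — {n,p,z}
  n — {k}
  p — {k}
  z — {k}

Colouring:
  clique {k,n} ⇒ need ≥ 2
  assign k→c0 n→c1 p→c1 z→c1 — no edge inside a register ⇒ χ ≤ 2
  χ = 2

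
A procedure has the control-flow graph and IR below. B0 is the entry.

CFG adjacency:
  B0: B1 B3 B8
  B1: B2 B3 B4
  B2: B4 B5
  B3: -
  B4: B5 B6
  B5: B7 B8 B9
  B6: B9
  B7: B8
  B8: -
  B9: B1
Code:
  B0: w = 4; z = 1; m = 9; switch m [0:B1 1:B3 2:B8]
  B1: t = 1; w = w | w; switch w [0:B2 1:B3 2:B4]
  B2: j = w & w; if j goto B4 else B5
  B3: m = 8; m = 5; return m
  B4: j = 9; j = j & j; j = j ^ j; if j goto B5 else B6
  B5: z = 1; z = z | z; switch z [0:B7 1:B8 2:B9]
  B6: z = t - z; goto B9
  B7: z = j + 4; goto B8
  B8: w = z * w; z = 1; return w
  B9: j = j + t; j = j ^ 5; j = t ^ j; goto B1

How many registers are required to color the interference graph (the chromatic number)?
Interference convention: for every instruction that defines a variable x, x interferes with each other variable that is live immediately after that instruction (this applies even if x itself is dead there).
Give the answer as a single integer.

Answer: 4

Analysis:
Block summaries:
  B0: def={m,w,z} ue=∅
  B1: def={t,w} ue={w}
  B2: def={j} ue={w}
  B3: def={m} ue=∅
  B4: def={j} ue=∅
  B5: def={z} ue=∅
  B6: def={z} ue={t,z}
  B7: def={z} ue={j}
  B8: def={w,z} ue={w,z}
  B9: def={j} ue={j,t}

Live sets:
  B0: in=∅ out={w,z}
  B1: in={w,z} out={t,w,z}
  B2: in={t,w,z} out={j,t,w,z}
  B3: in=∅ out=∅
  B4: in={t,w,z} out={j,t,w,z}
  B5: in={j,t,w} out={j,t,w,z}
  B6: in={j,t,w,z} out={j,t,w,z}
  B7: in={j,w} out={w,z}
  B8: in={w,z} out=∅
  B9: in={j,t,w,z} out={w,z}

Conflict graph:
  j↔{t,w,z}
  m↔{w,z}
  t↔{j,w,z}
  w↔{j,m,t,z}
  z↔{j,m,t,w}

Chromatic number:
  lower bound: {j,t,w,z} mutually conflict ⇒ χ ≥ 4
  4-colouring: R0={w}  R1={z}  R2={j,m}  R3={t}
  χ = 4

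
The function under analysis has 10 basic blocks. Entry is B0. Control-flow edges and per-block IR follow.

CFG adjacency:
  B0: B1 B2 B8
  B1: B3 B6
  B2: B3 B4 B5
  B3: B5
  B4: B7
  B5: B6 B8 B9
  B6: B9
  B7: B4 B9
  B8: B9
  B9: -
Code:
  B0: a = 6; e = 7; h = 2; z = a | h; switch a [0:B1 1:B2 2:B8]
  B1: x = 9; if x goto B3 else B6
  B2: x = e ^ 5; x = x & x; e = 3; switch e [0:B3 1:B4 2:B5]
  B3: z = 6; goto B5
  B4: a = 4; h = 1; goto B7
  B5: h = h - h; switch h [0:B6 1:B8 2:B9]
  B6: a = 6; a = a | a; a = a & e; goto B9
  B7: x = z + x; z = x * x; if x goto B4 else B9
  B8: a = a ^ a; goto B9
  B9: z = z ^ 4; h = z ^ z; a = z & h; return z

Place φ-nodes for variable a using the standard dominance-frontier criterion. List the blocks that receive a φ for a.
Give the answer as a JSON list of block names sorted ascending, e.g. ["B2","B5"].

Answer: ["B4", "B9"]

Derivation:
idom tree: B1←B0 B2←B0 B3←B0 B4←B2 B5←B0 B6←B0 B7←B4 B8←B0 B9←B0
Join-block Dom:
  B3: preds {B1,B2}: {B0,B1} ∩ {B0,B2} = {B0}; idom=B0
  B4: preds {B2,B7}: {B0,B2} ∩ {B0,B2,B4,B7} = {B0,B2}; idom=B2
  B5: preds {B2,B3}: {B0,B2} ∩ {B0,B3} = {B0}; idom=B0
  B6: preds {B1,B5}: {B0,B1} ∩ {B0,B5} = {B0}; idom=B0
  B8: preds {B0,B5}: {B0} ∩ {B0,B5} = {B0}; idom=B0
  B9: preds {B5,B6,B7,B8}: {B0,B5} ∩ {B0,B6} ∩ {B0,B2,B4,B7} ∩ {B0,B8} = {B0}; idom=B0

DF walk-up:
  B3←B1: walk B1 to B0
  B3←B2: walk B2 to B0
  B4←B2: walk · to B2
  B4←B7: walk B7→B4 to B2
  B5←B2: walk B2 to B0
  B5←B3: walk B3 to B0
  B6←B1: walk B1 to B0
  B6←B5: walk B5 to B0
  B8←B0: walk · to B0
  B8←B5: walk B5 to B0
  B9←B5: walk B5 to B0
  B9←B6: walk B6 to B0
  B9←B7: walk B7→B4→B2 to B0
  B9←B8: walk B8 to B0
  B0: DF=∅
  B1: DF={B3,B6}
  B2: DF={B3,B5,B9}
  B3: DF={B5}
  B4: DF={B4,B9}
  B5: DF={B6,B8,B9}
  B6: DF={B9}
  B7: DF={B4,B9}
  B8: DF={B9}
  B9: DF=∅

φ for a: defs {B0,B4,B6,B8,B9}
  DF⁺ = {B4,B9}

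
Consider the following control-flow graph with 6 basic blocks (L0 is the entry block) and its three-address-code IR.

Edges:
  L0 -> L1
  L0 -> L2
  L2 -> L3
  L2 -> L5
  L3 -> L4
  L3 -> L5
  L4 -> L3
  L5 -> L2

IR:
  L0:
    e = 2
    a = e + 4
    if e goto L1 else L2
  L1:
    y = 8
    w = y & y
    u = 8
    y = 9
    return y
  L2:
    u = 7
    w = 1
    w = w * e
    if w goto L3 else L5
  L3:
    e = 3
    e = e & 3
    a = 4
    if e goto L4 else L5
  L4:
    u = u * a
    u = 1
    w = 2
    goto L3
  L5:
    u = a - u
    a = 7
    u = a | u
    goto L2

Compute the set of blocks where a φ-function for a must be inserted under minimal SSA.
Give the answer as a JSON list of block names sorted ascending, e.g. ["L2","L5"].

idom tree: L1←L0 L2←L0 L3←L2 L4←L3 L5←L2
Dom at joins:
  L2: preds {L0,L5}: {L0} ∩ {L0,L2,L5} = {L0}; idom=L0
  L3: preds {L2,L4}: {L0,L2} ∩ {L0,L2,L3,L4} = {L0,L2}; idom=L2
  L5: preds {L2,L3}: {L0,L2} ∩ {L0,L2,L3} = {L0,L2}; idom=L2

DF derivation:
  join L2 pred L0: · stop@L0
  join L2 pred L5: L5→L2 stop@L0
  join L3 pred L2: · stop@L2
  join L3 pred L4: L4→L3 stop@L2
  join L5 pred L2: · stop@L2
  join L5 pred L3: L3 stop@L2
  DF(L0)=∅
  DF(L1)=∅
  DF(L2)={L2}
  DF(L3)={L3,L5}
  DF(L4)={L3}
  DF(L5)={L2}

φ for a: defs {L0,L3,L5}
  DF⁺ = {L2,L3,L5}

Answer: ["L2", "L3", "L5"]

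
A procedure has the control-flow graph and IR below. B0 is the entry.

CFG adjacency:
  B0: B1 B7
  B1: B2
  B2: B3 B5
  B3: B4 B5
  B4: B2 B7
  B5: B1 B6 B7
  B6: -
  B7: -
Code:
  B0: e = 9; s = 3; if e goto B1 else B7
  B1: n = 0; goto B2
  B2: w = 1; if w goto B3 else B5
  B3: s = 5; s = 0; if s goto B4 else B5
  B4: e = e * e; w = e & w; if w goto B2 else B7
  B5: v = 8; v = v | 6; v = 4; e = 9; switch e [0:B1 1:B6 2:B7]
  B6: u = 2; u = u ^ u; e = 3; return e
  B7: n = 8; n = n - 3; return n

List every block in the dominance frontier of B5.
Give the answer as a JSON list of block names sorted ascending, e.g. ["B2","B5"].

Answer: ["B1", "B7"]

Analysis:
idom tree: B1←B0 B2←B1 B3←B2 B4←B3 B5←B2 B6←B5 B7←B0
Join-block Dom:
  B1: preds {B0,B5}: {B0} ∩ {B0,B1,B2,B5} = {B0}; idom=B0
  B2: preds {B1,B4}: {B0,B1} ∩ {B0,B1,B2,B3,B4} = {B0,B1}; idom=B1
  B5: preds {B2,B3}: {B0,B1,B2} ∩ {B0,B1,B2,B3} = {B0,B1,B2}; idom=B2
  B7: preds {B0,B4,B5}: {B0} ∩ {B0,B1,B2,B3,B4} ∩ {B0,B1,B2,B5} = {B0}; idom=B0

DF derivation:
  join B1 pred B0: · stop@B0
  join B1 pred B5: B5→B2→B1 stop@B0
  join B2 pred B1: · stop@B1
  join B2 pred B4: B4→B3→B2 stop@B1
  join B5 pred B2: · stop@B2
  join B5 pred B3: B3 stop@B2
  join B7 pred B0: · stop@B0
  join B7 pred B4: B4→B3→B2→B1 stop@B0
  join B7 pred B5: B5→B2→B1 stop@B0
  B0: DF=∅
  B1: DF={B1,B7}
  B2: DF={B1,B2,B7}
  B3: DF={B2,B5,B7}
  B4: DF={B2,B7}
  B5: DF={B1,B7}
  B6: DF=∅
  B7: DF=∅

DF(B5) = ["B1", "B7"]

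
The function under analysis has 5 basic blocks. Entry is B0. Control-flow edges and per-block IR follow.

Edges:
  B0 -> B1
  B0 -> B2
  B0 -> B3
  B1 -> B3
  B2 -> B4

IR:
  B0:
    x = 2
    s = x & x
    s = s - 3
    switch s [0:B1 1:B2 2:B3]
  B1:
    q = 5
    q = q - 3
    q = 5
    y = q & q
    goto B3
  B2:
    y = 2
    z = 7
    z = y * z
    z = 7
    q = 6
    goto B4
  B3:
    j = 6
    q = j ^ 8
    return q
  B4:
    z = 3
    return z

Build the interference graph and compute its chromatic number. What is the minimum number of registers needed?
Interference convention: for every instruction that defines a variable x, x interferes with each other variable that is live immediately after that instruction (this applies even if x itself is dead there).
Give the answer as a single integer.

Block summaries:
  B0: def={s,x} ue=∅
  B1: def={q,y} ue=∅
  B2: def={q,y,z} ue=∅
  B3: def={j,q} ue=∅
  B4: def={z} ue=∅

Backward fixpoint:
  live B0: ∅→∅
  live B1: ∅→∅
  live B2: ∅→∅
  live B3: ∅→∅
  live B4: ∅→∅

Interfere edges:
  j↔∅
  q↔∅
  s↔∅
  x↔∅
  y↔{z}
  z↔{y}

Colouring:
  lower bound: {y,z} mutually conflict ⇒ χ ≥ 2
  assign j→R0 q→R0 s→R0 x→R0 y→R0 z→R1 — no edge inside a register ⇒ χ ≤ 2
  χ = 2

Answer: 2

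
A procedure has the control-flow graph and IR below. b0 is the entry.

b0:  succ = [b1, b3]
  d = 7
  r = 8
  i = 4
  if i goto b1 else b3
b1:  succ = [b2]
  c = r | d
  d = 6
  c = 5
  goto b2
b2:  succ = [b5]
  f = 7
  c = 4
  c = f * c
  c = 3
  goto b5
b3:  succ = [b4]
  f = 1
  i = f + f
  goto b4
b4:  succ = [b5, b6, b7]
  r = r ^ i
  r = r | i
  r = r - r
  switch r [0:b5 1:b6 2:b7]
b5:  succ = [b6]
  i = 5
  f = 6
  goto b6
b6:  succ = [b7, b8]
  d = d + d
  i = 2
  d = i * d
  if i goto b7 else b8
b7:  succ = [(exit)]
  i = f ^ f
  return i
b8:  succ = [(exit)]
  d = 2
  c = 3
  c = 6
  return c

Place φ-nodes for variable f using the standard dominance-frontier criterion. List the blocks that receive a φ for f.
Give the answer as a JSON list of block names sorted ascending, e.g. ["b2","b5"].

Answer: ["b5", "b6", "b7"]

Working:
idom tree: b1←b0 b2←b1 b3←b0 b4←b3 b5←b0 b6←b0 b7←b0 b8←b6
Join-block Dom:
  b5: preds {b2,b4}: {b0,b1,b2} ∩ {b0,b3,b4} = {b0}; idom=b0
  b6: preds {b4,b5}: {b0,b3,b4} ∩ {b0,b5} = {b0}; idom=b0
  b7: preds {b4,b6}: {b0,b3,b4} ∩ {b0,b6} = {b0}; idom=b0

Frontier:
  join b5 pred b2: b2→b1 stop@b0
  join b5 pred b4: b4→b3 stop@b0
  join b6 pred b4: b4→b3 stop@b0
  join b6 pred b5: b5 stop@b0
  join b7 pred b4: b4→b3 stop@b0
  join b7 pred b6: b6 stop@b0
  b0: DF=∅
  b1: DF={b5}
  b2: DF={b5}
  b3: DF={b5,b6,b7}
  b4: DF={b5,b6,b7}
  b5: DF={b6}
  b6: DF={b7}
  b7: DF=∅
  b8: DF=∅

φ for f: defs {b2,b3,b5}
  DF⁺ = {b5,b6,b7}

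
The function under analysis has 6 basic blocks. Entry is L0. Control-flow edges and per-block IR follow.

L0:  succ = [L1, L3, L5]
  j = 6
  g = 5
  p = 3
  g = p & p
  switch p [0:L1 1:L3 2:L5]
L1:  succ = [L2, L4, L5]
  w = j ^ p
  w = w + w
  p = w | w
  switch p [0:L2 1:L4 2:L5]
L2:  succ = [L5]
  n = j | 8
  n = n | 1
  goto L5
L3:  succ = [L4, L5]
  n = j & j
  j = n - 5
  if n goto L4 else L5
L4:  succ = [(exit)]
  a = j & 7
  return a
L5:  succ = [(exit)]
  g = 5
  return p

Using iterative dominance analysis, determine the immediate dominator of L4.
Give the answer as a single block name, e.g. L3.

Answer: L0

Analysis:
idom tree: L1←L0 L2←L1 L3←L0 L4←L0 L5←L0
Dom at joins:
  L4: preds {L1,L3}: {L0,L1} ∩ {L0,L3} = {L0}; idom=L0
  L5: preds {L0,L1,L2,L3}: {L0} ∩ {L0,L1} ∩ {L0,L1,L2} ∩ {L0,L3} = {L0}; idom=L0

idom(L4) = L0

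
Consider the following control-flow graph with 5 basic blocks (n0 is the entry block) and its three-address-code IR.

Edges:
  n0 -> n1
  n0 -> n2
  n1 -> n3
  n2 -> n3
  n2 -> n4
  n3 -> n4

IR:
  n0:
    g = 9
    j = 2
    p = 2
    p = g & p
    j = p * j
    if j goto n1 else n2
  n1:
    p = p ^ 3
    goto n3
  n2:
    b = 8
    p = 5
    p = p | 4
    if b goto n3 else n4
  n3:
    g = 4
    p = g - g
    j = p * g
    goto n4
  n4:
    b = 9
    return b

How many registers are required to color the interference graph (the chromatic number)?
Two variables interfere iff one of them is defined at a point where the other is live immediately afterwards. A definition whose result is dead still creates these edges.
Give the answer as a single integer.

Answer: 3

Derivation:
Block summaries:
  n0 def {g,j,p} use ∅
  n1 def {p} use {p}
  n2 def {b,p} use ∅
  n3 def {g,j,p} use ∅
  n4 def {b} use ∅

Backward fixpoint:
  n0 li=∅ lo={p}
  n1 li={p} lo=∅
  n2 li=∅ lo=∅
  n3 li=∅ lo=∅
  n4 li=∅ lo=∅

Interference:
  b — {p}
  g — {j,p}
  j — {g,p}
  p — {b,g,j}

Chromatic number:
  lower bound: {g,j,p} mutually conflict ⇒ χ ≥ 3
  assign b→R1 g→R1 j→R2 p→R0 — no edge inside a register ⇒ χ ≤ 3
  χ = 3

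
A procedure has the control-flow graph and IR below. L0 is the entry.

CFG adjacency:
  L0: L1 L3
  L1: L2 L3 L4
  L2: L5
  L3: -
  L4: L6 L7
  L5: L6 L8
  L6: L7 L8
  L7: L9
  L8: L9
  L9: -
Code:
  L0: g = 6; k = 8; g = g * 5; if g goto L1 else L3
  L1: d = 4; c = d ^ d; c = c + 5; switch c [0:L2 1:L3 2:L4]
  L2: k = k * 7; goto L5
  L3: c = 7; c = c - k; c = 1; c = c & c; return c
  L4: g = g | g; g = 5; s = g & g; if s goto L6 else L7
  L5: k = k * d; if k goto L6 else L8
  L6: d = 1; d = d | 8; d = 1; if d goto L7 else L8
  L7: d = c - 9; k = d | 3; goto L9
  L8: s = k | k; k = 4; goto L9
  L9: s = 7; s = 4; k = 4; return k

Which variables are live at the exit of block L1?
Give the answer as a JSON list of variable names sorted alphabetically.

Answer: ["c", "d", "g", "k"]

Analysis:
Block summaries:
  L0 def {g,k} use ∅
  L1 def {c,d} use ∅
  L2 def {k} use {k}
  L3 def {c} use {k}
  L4 def {g,s} use {g}
  L5 def {k} use {d,k}
  L6 def {d} use ∅
  L7 def {d,k} use {c}
  L8 def {k,s} use {k}
  L9 def {k,s} use ∅

Backward fixpoint:
  L0: in=∅ out={g,k}
  L1: in={g,k} out={c,d,g,k}
  L2: in={c,d,k} out={c,d,k}
  L3: in={k} out=∅
  L4: in={c,g,k} out={c,k}
  L5: in={c,d,k} out={c,k}
  L6: in={c,k} out={c,k}
  L7: in={c} out=∅
  L8: in={k} out=∅
  L9: in=∅ out=∅

live-out(L1) = ["c", "d", "g", "k"]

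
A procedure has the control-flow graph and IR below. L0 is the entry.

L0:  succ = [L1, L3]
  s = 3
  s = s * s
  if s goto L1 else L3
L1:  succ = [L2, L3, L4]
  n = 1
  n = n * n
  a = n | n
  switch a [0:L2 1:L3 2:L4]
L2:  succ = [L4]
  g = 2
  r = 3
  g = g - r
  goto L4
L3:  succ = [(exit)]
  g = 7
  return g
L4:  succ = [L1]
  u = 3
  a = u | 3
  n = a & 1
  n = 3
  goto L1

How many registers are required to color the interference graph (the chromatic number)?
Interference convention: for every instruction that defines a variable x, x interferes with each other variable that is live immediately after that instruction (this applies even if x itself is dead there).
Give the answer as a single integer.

Per-block:
  L0: {s} / ∅
  L1: {a,n} / ∅
  L2: {g,r} / ∅
  L3: {g} / ∅
  L4: {a,n,u} / ∅

Live sets:
  L0 li=∅ lo=∅
  L1 li=∅ lo=∅
  L2 li=∅ lo=∅
  L3 li=∅ lo=∅
  L4 li=∅ lo=∅

Conflict graph:
  a: ∅
  g: {r}
  n: ∅
  r: {g}
  s: ∅
  u: ∅

Chromatic number:
  clique {g,r} ⇒ need ≥ 2
  assign a→r0 g→r0 n→r0 r→r1 s→r0 u→r0 — no edge inside a register ⇒ χ ≤ 2
  χ = 2

Answer: 2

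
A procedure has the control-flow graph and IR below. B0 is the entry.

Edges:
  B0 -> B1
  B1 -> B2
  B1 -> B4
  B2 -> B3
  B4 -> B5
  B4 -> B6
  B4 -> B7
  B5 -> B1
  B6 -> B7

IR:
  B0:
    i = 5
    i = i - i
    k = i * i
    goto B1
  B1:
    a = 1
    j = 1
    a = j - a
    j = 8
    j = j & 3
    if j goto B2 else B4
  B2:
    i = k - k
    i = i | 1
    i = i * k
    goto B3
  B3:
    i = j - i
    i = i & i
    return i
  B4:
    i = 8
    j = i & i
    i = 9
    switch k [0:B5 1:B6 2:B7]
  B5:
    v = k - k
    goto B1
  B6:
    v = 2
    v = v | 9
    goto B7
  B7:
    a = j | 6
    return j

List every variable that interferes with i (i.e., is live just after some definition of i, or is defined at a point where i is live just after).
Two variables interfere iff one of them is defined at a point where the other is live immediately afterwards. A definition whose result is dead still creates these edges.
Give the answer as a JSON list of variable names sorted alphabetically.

Answer: ["j", "k"]

Analysis:
Block summaries:
  B0: def={i,k} ue=∅
  B1: def={a,j} ue=∅
  B2: def={i} ue={k}
  B3: def={i} ue={i,j}
  B4: def={i,j} ue={k}
  B5: def={v} ue={k}
  B6: def={v} ue=∅
  B7: def={a} ue={j}

Live sets:
  B0: in=∅ out={k}
  B1: in={k} out={j,k}
  B2: in={j,k} out={i,j}
  B3: in={i,j} out=∅
  B4: in={k} out={j,k}
  B5: in={k} out={k}
  B6: in={j} out={j}
  B7: in={j} out=∅

Interfere edges:
  a: {j,k}
  i: {j,k}
  j: {a,i,k,v}
  k: {a,i,j,v}
  v: {j,k}

N(i) = ["j", "k"]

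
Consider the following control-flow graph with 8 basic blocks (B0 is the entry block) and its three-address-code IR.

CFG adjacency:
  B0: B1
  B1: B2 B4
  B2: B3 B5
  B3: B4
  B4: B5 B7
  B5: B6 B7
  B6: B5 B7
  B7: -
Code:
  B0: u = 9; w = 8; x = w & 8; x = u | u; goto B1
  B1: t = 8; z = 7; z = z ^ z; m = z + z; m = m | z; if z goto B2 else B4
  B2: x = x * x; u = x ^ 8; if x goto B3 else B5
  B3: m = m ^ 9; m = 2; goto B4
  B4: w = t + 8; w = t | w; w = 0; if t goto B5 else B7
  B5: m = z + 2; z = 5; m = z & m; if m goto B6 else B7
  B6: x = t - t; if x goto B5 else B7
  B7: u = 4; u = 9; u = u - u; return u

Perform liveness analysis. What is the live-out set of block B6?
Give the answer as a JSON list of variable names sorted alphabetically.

Block summaries:
  B0: def={u,w,x} ue=∅
  B1: def={m,t,z} ue=∅
  B2: def={u,x} ue={x}
  B3: def={m} ue={m}
  B4: def={w} ue={t}
  B5: def={m,z} ue={z}
  B6: def={x} ue={t}
  B7: def={u} ue=∅

Live sets:
  B0: in=∅ out={x}
  B1: in={x} out={m,t,x,z}
  B2: in={m,t,x,z} out={m,t,z}
  B3: in={m,t,z} out={t,z}
  B4: in={t,z} out={t,z}
  B5: in={t,z} out={t,z}
  B6: in={t,z} out={t,z}
  B7: in=∅ out=∅

live-out(B6) = ["t", "z"]

Answer: ["t", "z"]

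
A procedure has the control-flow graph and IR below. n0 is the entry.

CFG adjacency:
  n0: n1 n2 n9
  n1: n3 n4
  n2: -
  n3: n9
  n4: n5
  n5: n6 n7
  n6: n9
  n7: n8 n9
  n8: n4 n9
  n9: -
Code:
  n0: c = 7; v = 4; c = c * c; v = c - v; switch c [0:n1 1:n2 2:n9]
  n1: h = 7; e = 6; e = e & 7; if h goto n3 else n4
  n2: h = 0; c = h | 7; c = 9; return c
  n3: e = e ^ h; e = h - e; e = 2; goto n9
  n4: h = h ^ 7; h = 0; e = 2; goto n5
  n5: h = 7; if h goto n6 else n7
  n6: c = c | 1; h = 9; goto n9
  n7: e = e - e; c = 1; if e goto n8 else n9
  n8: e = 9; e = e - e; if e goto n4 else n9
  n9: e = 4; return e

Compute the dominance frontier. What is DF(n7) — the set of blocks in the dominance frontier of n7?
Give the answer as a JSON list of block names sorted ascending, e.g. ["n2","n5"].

idom tree: n1←n0 n2←n0 n3←n1 n4←n1 n5←n4 n6←n5 n7←n5 n8←n7 n9←n0
Dom at joins:
  n4: preds {n1,n8}: {n0,n1} ∩ {n0,n1,n4,n5,n7,n8} = {n0,n1}; idom=n1
  n9: preds {n0,n3,n6,n7,n8}: {n0} ∩ {n0,n1,n3} ∩ {n0,n1,n4,n5,n6} ∩ {n0,n1,n4,n5,n7} ∩ {n0,n1,n4,n5,n7,n8} = {n0}; idom=n0

Frontier:
  join n4 pred n1: · stop@n1
  join n4 pred n8: n8→n7→n5→n4 stop@n1
  join n9 pred n0: · stop@n0
  join n9 pred n3: n3→n1 stop@n0
  join n9 pred n6: n6→n5→n4→n1 stop@n0
  join n9 pred n7: n7→n5→n4→n1 stop@n0
  join n9 pred n8: n8→n7→n5→n4→n1 stop@n0
  DF(n0)=∅
  DF(n1)={n9}
  DF(n2)=∅
  DF(n3)={n9}
  DF(n4)={n4,n9}
  DF(n5)={n4,n9}
  DF(n6)={n9}
  DF(n7)={n4,n9}
  DF(n8)={n4,n9}
  DF(n9)=∅

DF(n7) = ["n4", "n9"]

Answer: ["n4", "n9"]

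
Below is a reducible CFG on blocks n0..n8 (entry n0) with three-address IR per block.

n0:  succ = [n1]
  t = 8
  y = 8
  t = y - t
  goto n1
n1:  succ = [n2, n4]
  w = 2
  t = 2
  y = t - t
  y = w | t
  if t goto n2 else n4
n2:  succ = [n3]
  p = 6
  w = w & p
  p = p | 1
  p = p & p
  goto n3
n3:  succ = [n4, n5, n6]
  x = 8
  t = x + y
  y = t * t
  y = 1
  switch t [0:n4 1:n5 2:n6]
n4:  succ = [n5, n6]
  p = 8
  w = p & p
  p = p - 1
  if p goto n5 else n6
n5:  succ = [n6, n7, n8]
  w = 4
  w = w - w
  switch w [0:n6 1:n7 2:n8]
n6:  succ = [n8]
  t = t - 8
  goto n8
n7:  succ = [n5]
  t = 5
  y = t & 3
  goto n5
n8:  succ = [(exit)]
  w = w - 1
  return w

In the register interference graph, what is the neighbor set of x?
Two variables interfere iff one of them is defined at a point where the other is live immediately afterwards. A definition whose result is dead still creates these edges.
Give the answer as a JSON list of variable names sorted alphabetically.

Answer: ["w", "y"]

Working:
Per-block:
  n0: def={t,y} ue=∅
  n1: def={t,w,y} ue=∅
  n2: def={p,w} ue={w}
  n3: def={t,x,y} ue={y}
  n4: def={p,w} ue=∅
  n5: def={w} ue=∅
  n6: def={t} ue={t}
  n7: def={t,y} ue=∅
  n8: def={w} ue={w}

Live sets:
  n0 li=∅ lo=∅
  n1 li=∅ lo={t,w,y}
  n2 li={w,y} lo={w,y}
  n3 li={w,y} lo={t,w}
  n4 li={t} lo={t,w}
  n5 li={t} lo={t,w}
  n6 li={t,w} lo={w}
  n7 li=∅ lo={t}
  n8 li={w} lo=∅

Interfere edges:
  p — {t,w,y}
  t — {p,w,y}
  w — {p,t,x,y}
  x — {w,y}
  y — {p,t,w,x}

N(x) = ["w", "y"]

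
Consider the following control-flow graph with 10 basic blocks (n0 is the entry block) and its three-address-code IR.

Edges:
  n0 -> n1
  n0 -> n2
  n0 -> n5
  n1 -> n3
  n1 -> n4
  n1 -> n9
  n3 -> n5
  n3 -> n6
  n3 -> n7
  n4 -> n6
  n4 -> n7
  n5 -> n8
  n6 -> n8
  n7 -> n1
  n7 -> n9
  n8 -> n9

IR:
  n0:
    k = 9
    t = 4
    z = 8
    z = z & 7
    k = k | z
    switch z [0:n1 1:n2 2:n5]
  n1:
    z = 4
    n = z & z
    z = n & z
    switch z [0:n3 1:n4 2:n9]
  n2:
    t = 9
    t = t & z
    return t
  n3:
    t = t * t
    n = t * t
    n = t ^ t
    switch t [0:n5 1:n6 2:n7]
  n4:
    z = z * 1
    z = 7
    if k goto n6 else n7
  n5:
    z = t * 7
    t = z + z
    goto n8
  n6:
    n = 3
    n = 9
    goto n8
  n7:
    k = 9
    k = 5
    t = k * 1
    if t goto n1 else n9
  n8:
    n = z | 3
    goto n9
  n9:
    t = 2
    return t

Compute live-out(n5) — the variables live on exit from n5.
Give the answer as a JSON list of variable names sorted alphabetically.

Block summaries:
  n0 def {k,t,z} use ∅
  n1 def {n,z} use ∅
  n2 def {t} use {z}
  n3 def {n,t} use {t}
  n4 def {z} use {k,z}
  n5 def {t,z} use {t}
  n6 def {n} use ∅
  n7 def {k,t} use ∅
  n8 def {n} use {z}
  n9 def {t} use ∅

Backward fixpoint:
  n0: in=∅ out={k,t,z}
  n1: in={k,t} out={k,t,z}
  n2: in={z} out=∅
  n3: in={t,z} out={t,z}
  n4: in={k,z} out={z}
  n5: in={t} out={z}
  n6: in={z} out={z}
  n7: in=∅ out={k,t}
  n8: in={z} out=∅
  n9: in=∅ out=∅

live-out(n5) = ["z"]

Answer: ["z"]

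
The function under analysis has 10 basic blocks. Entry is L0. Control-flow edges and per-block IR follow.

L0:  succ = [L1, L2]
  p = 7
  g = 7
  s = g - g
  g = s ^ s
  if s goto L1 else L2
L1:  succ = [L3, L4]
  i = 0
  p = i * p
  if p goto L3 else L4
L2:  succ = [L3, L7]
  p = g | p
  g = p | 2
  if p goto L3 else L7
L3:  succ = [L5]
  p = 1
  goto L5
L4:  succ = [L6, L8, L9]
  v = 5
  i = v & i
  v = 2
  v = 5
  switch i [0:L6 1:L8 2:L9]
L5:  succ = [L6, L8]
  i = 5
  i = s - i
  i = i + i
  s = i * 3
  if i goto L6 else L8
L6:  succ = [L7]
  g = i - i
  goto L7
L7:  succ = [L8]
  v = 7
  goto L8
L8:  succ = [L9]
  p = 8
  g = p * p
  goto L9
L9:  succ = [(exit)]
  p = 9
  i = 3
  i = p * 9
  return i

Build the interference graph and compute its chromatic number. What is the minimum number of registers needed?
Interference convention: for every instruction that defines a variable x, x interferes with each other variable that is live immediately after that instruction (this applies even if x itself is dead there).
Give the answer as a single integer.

Answer: 3

Analysis:
Per-block:
  L0: {g,p,s} / ∅
  L1: {i,p} / {p}
  L2: {g,p} / {g,p}
  L3: {p} / ∅
  L4: {i,v} / {i}
  L5: {i,s} / {s}
  L6: {g} / {i}
  L7: {v} / ∅
  L8: {g,p} / ∅
  L9: {i,p} / ∅

Liveness:
  L0: in=∅ out={g,p,s}
  L1: in={p,s} out={i,s}
  L2: in={g,p,s} out={s}
  L3: in={s} out={s}
  L4: in={i} out={i}
  L5: in={s} out={i}
  L6: in={i} out=∅
  L7: in=∅ out=∅
  L8: in=∅ out=∅
  L9: in=∅ out=∅

Conflict graph:
  g: {p,s}
  i: {p,s,v}
  p: {g,i,s}
  s: {g,i,p}
  v: {i}

Colouring:
  {g,p,s} pairwise interfere (3-clique) ⇒ χ ≥ 3
  3-colouring: c0={g,i}  c1={p,v}  c2={s}
  χ = 3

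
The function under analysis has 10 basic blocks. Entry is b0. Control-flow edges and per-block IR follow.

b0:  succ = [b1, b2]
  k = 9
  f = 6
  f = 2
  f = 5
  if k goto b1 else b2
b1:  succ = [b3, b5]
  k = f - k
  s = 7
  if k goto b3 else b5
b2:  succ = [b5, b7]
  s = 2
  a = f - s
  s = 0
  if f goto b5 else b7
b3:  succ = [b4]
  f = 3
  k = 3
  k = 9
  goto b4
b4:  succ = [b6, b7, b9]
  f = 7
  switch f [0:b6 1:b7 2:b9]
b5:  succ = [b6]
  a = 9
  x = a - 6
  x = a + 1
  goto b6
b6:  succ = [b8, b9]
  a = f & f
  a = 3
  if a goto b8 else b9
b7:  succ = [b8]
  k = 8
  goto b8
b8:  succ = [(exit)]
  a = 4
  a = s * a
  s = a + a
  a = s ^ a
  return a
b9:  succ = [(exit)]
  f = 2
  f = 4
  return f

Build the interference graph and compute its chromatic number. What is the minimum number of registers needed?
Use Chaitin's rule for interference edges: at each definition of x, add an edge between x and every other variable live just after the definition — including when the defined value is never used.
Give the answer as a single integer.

Answer: 4

Analysis:
Per-block:
  b0: {f,k} / ∅
  b1: {k,s} / {f,k}
  b2: {a,s} / {f}
  b3: {f,k} / ∅
  b4: {f} / ∅
  b5: {a,x} / ∅
  b6: {a} / {f}
  b7: {k} / ∅
  b8: {a,s} / {s}
  b9: {f} / ∅

Backward fixpoint:
  b0: in=∅ out={f,k}
  b1: in={f,k} out={f,s}
  b2: in={f} out={f,s}
  b3: in={s} out={s}
  b4: in={s} out={f,s}
  b5: in={f,s} out={f,s}
  b6: in={f,s} out={s}
  b7: in={s} out={s}
  b8: in={s} out=∅
  b9: in=∅ out=∅

Interference:
  a — {f,s,x}
  f — {a,k,s,x}
  k — {f,s}
  s — {a,f,k,x}
  x — {a,f,s}

Chromatic number:
  {a,f,s,x} pairwise interfere (4-clique) ⇒ χ ≥ 4
  assign a→R2 f→R0 k→R2 s→R1 x→R3 — no edge inside a register ⇒ χ ≤ 4
  χ = 4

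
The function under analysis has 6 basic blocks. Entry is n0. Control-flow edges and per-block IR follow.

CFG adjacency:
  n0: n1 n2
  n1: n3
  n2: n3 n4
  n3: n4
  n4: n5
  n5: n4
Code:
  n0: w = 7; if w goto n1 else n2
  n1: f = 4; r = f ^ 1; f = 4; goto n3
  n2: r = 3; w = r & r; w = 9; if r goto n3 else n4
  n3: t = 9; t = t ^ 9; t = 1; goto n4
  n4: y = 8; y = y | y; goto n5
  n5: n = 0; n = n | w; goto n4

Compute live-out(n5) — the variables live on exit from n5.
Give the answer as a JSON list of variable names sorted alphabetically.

Answer: ["w"]

Derivation:
Per-block:
  n0: def={w} ue=∅
  n1: def={f,r} ue=∅
  n2: def={r,w} ue=∅
  n3: def={t} ue=∅
  n4: def={y} ue=∅
  n5: def={n} ue={w}

Liveness:
  n0: in=∅ out={w}
  n1: in={w} out={w}
  n2: in=∅ out={w}
  n3: in={w} out={w}
  n4: in={w} out={w}
  n5: in={w} out={w}

live-out(n5) = ["w"]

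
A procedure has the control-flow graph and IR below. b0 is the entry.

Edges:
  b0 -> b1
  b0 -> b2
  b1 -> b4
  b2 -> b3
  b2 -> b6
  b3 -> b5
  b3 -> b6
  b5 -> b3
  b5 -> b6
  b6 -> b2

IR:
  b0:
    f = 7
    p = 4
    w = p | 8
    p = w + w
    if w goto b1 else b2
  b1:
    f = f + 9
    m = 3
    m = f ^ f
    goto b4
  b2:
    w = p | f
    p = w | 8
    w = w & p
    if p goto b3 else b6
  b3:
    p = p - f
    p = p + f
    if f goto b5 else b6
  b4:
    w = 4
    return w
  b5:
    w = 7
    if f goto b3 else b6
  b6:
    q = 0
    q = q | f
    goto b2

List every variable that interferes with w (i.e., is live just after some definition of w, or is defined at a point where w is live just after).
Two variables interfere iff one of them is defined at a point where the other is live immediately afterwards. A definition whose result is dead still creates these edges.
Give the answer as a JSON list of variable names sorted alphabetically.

Answer: ["f", "p"]

Analysis:
Per-block:
  b0 def {f,p,w} use ∅
  b1 def {f,m} use {f}
  b2 def {p,w} use {f,p}
  b3 def {p} use {f,p}
  b4 def {w} use ∅
  b5 def {w} use {f}
  b6 def {q} use {f}

Liveness:
  live b0: ∅→{f,p}
  live b1: {f}→∅
  live b2: {f,p}→{f,p}
  live b3: {f,p}→{f,p}
  live b4: ∅→∅
  live b5: {f,p}→{f,p}
  live b6: {f,p}→{f,p}

Interference:
  f — {m,p,q,w}
  m — {f}
  p — {f,q,w}
  q — {f,p}
  w — {f,p}

N(w) = ["f", "p"]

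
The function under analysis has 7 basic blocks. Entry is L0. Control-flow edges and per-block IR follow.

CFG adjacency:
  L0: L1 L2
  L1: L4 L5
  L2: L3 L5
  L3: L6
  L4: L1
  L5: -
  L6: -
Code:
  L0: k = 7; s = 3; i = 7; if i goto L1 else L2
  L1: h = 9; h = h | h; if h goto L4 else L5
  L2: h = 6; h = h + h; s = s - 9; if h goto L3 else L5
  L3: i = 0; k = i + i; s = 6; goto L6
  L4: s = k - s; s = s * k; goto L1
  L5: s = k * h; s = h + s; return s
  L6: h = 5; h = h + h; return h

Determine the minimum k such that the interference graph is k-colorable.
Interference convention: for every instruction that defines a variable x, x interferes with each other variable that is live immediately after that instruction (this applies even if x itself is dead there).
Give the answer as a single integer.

Per-block:
  L0: def={i,k,s} ue=∅
  L1: def={h} ue=∅
  L2: def={h,s} ue={s}
  L3: def={i,k,s} ue=∅
  L4: def={s} ue={k,s}
  L5: def={s} ue={h,k}
  L6: def={h} ue=∅

Live sets:
  live L0: ∅→{k,s}
  live L1: {k,s}→{h,k,s}
  live L2: {k,s}→{h,k}
  live L3: ∅→∅
  live L4: {k,s}→{k,s}
  live L5: {h,k}→∅
  live L6: ∅→∅

Conflict graph:
  h: {k,s}
  i: {k,s}
  k: {h,i,s}
  s: {h,i,k}

Registers:
  lower bound: {h,k,s} mutually conflict ⇒ χ ≥ 3
  3-colouring: r0={k}  r1={s}  r2={h,i}
  χ = 3

Answer: 3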